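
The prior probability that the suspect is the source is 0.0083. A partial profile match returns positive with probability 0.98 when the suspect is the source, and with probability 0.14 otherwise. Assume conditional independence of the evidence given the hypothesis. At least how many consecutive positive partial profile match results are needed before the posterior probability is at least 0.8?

Prior odds: 0.0083 ÷ 0.9917 = 83/9917.
Likelihood ratio of a positive result = 0.98/0.14 = 7.
Target odds: 0.8 ÷ 0.2 = 4.
Require 7ⁿ ≥ 4 ÷ (83/9917) = 39668/83.
7³ = 343 falls short of 39668/83 but 7⁴ = 2401 reaches it, so n = 4.

4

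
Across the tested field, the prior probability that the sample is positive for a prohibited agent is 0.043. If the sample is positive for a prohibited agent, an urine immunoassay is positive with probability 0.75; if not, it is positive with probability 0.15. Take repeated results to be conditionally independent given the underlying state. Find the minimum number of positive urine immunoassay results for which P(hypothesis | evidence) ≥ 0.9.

4

Prior odds = 0.043/0.957 = 43/957.
Likelihood ratio of a positive = 0.75/0.15 = 5.
Target odds: 0.9 ÷ 0.1 = 9.
Require 5ⁿ ≥ 9 ÷ (43/957) = 8613/43.
5³ = 125 falls short of 8613/43 but 5⁴ = 625 reaches it, so n = 4.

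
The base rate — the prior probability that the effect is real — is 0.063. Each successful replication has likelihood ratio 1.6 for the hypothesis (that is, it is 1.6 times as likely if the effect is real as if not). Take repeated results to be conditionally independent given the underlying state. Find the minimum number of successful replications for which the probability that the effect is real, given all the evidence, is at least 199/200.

18

Prior odds = 0.063/0.937 = 63/937.
Likelihood ratio per successful replication = 1.6.
Target posterior odds = 0.995/0.005 = 199.
Need (63/937) × 1.6ⁿ ≥ 199, i.e. 1.6ⁿ ≥ 186463/63.
1.6¹⁷ ≈2951.48 falls short of 186463/63 but 1.6¹⁸ ≈4722.37 reaches it, so n = 18.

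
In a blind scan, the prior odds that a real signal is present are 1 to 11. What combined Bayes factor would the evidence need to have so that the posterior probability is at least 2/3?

22

Prior odds = 1/11.
Target odds = (2/3)/(1/3) = 2.
Required Bayes factor = 2 ÷ (1/11) = 22.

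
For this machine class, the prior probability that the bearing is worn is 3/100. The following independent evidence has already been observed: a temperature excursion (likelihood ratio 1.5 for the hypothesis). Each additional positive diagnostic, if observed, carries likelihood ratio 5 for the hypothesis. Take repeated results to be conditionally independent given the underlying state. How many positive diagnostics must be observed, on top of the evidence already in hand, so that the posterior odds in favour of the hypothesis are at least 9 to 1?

4

Prior odds = 0.03/0.97 = 3/97.
Bayes factor of the evidence already in hand = 1.5.
Odds after that evidence = (3/97) × 1.5 = 9/194.
Target odds = 9.
Need 5ⁿ ≥ 9 ÷ (9/194) = 194.
5³ = 125 falls short of 194 but 5⁴ = 625 reaches it, so n = 4.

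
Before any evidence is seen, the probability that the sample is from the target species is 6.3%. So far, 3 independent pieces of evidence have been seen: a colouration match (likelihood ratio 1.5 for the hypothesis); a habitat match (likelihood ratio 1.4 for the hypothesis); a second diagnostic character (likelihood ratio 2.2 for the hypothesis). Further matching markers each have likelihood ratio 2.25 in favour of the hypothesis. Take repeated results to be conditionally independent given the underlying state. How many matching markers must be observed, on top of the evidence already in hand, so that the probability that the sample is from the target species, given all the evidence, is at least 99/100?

8

Prior odds = 0.063/0.937 = 63/937.
Combined Bayes factor of the evidence already in hand = 1.5 × 1.4 × 2.2 = 4.62.
Odds after that evidence = (63/937) × 4.62 = 14553/46850.
Target odds = 0.99/0.01 = 99.
Need 2.25ⁿ ≥ 99 ÷ (14553/46850) = 46850/147.
2.25⁷ = 4782969/16384 falls short of 46850/147 but 2.25⁸ = 43046721/65536 reaches it, so n = 8.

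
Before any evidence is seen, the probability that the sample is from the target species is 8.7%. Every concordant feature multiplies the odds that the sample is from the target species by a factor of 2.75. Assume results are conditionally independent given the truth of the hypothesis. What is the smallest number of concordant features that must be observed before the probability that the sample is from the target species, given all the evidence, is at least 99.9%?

Prior odds = 0.087/0.913 = 87/913.
Likelihood ratio per concordant feature = 2.75.
Target odds: 0.999 ÷ 0.001 = 999.
Need (87/913) × 2.75ⁿ ≥ 999, i.e. 2.75ⁿ ≥ 304029/29.
2.75⁹ ≈8994.86 falls short of 304029/29 but 2.75¹⁰ ≈24735.9 reaches it, so n = 10.

10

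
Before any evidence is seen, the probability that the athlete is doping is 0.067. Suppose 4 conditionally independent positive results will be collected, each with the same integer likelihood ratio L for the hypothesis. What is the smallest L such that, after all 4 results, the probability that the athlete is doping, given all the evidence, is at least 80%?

3

Prior odds = 0.067/0.933 = 67/933.
Target odds = 0.8/0.2 = 4.
Need L⁴ ≥ 4 ÷ (67/933) = 3732/67.
2⁴ = 16 < 3732/67 ≤ 81 = 3⁴, so L = 3.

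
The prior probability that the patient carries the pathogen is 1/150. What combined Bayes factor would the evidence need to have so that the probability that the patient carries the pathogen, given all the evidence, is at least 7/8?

Prior odds = (1/150)/(149/150) = 1/149.
Target odds = 0.875/0.125 = 7.
Required Bayes factor = 7 ÷ (1/149) = 1043.

1043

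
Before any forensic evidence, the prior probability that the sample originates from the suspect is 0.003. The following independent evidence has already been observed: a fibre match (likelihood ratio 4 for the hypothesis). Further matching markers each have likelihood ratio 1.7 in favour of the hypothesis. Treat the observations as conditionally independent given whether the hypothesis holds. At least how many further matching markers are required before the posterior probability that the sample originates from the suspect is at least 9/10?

13

Prior odds = 0.003/0.997 = 3/997.
Bayes factor of the evidence already in hand = 4.
Odds after that evidence = (3/997) × 4 = 12/997.
Target odds = 0.9/0.1 = 9.
Need 1.7ⁿ ≥ 9 ÷ (12/997) = 747.75.
1.7¹² ≈582.622 falls short of 747.75 but 1.7¹³ ≈990.458 reaches it, so n = 13.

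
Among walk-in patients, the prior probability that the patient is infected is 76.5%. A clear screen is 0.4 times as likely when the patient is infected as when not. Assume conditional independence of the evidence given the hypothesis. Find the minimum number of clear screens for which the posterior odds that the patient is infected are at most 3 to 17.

4

Prior odds: 0.765 ÷ 0.235 = 153/47.
Likelihood ratio per clear screen = 0.4.
Target odds = 3/17.
Require 0.4ⁿ ≤ 3/17 ÷ (153/47) = 47/867.
0.4³ = 0.064 is still above 47/867 but 0.4⁴ = 0.0256 is at or below it, so n = 4.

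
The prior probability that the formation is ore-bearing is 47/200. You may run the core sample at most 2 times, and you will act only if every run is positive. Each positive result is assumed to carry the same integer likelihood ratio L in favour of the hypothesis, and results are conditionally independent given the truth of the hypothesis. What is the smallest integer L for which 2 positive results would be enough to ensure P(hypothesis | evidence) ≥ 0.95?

Prior odds = 0.235/0.765 = 47/153.
Target odds = 0.95/0.05 = 19.
Need L² ≥ 19 ÷ (47/153) = 2907/47.
7² = 49 < 2907/47 ≤ 64 = 8², so L = 8.

8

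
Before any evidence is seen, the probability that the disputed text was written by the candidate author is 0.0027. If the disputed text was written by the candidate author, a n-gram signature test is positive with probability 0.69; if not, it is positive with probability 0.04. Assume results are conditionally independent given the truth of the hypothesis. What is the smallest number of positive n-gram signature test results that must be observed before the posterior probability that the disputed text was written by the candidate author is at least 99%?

Prior odds: 0.0027 ÷ 0.9973 = 27/9973.
Likelihood ratio of a positive = 0.69/0.04 = 17.25.
Target odds: 0.99 ÷ 0.01 = 99.
Require 17.25ⁿ ≥ 99 ÷ (27/9973) = 109703/3.
17.25³ = 5132.953125 falls short of 109703/3 but 17.25⁴ = 22667121/256 reaches it, so n = 4.

4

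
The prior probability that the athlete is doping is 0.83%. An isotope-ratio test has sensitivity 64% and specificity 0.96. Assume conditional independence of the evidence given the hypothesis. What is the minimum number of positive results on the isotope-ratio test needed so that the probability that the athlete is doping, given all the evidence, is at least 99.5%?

Prior odds = 0.0083/0.9917 = 83/9917.
False-positive rate = 1 − 0.96 = 0.04; likelihood ratio of a positive = 0.64/0.04 = 16.
Target odds: 0.995 ÷ 0.005 = 199.
Need (83/9917) × 16ⁿ ≥ 199, i.e. 16ⁿ ≥ 1973483/83.
16³ = 4096 falls short of 1973483/83 but 16⁴ = 65536 reaches it, so n = 4.

4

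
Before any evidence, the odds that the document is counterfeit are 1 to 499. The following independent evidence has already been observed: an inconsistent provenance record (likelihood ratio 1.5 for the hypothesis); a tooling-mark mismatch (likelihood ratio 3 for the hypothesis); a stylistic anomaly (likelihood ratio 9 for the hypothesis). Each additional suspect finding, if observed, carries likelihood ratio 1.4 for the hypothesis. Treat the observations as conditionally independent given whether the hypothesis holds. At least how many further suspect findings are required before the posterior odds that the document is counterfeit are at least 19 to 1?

Prior odds = 1/499.
Combined Bayes factor of the evidence already in hand = 1.5 × 3 × 9 = 40.5.
Odds after that evidence = (1/499) × 40.5 = 81/998.
Target odds = 19.
Need 1.4ⁿ ≥ 19 ÷ (81/998) = 18962/81.
1.4¹⁶ ≈217.795 falls short of 18962/81 but 1.4¹⁷ ≈304.913 reaches it, so n = 17.

17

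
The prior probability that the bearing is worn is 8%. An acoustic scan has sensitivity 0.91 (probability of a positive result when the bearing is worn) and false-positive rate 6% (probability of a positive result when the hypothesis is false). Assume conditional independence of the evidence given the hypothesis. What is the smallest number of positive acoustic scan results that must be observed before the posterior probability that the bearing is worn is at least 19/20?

2

Prior odds = 0.08/0.92 = 2/23.
Likelihood ratio of a positive result = 0.91/0.06 = 91/6.
Target odds: 0.95 ÷ 0.05 = 19.
Need (2/23) × (91/6)ⁿ ≥ 19, i.e. (91/6)ⁿ ≥ 218.5.
(91/6)¹ = 91/6 falls short of 218.5 but (91/6)² = 8281/36 reaches it, so n = 2.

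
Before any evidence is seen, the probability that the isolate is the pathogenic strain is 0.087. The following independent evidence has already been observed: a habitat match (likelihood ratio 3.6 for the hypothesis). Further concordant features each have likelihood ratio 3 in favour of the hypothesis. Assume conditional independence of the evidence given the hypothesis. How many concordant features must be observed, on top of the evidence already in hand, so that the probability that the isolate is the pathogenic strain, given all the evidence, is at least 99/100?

Prior odds = 0.087/0.913 = 87/913.
Bayes factor of the evidence already in hand = 3.6.
Odds after that evidence = (87/913) × 3.6 = 1566/4565.
Target odds = 0.99/0.01 = 99.
Need 3ⁿ ≥ 99 ÷ (1566/4565) = 50215/174.
3⁵ = 243 falls short of 50215/174 but 3⁶ = 729 reaches it, so n = 6.

6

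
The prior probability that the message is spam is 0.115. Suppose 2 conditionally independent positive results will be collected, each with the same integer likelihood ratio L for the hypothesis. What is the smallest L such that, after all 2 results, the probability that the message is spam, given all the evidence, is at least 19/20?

Prior odds = 0.115/0.885 = 23/177.
Target odds = 0.95/0.05 = 19.
Need L² ≥ 19 ÷ (23/177) = 3363/23.
12² = 144 < 3363/23 ≤ 169 = 13², so L = 13.

13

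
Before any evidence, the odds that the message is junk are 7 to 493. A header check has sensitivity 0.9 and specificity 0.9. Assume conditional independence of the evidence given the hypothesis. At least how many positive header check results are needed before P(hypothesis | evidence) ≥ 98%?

Prior odds = 7/493.
False-positive rate = 1 − 0.9 = 0.1; likelihood ratio of a positive = 0.9/0.1 = 9.
Target posterior odds = 0.98/0.02 = 49.
Require 9ⁿ ≥ 49 ÷ (7/493) = 3451.
9³ = 729 falls short of 3451 but 9⁴ = 6561 reaches it, so n = 4.

4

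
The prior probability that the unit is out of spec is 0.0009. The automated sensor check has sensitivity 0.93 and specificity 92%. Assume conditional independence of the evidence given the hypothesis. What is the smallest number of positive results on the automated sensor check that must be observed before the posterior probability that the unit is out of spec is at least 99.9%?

Prior odds = 0.0009/0.9991 = 9/9991.
False-positive rate = 1 − 0.92 = 0.08; likelihood ratio of a positive = 0.93/0.08 = 11.625.
Target odds: 0.999 ÷ 0.001 = 999.
Need (9/9991) × 11.625ⁿ ≥ 999, i.e. 11.625ⁿ ≥ 1109001.
11.625⁵ ≈212307 falls short of 1109001 but 11.625⁶ ≈2.46807e+06 reaches it, so n = 6.

6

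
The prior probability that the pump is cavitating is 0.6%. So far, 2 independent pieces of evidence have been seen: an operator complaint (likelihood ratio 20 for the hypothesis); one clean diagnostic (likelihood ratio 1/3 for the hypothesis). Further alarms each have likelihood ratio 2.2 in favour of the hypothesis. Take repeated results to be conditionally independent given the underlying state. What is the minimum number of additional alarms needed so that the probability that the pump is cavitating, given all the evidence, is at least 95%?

8

Prior odds = 0.006/0.994 = 3/497.
Combined Bayes factor of the evidence already in hand = 20 × (1/3) = 20/3.
Odds after that evidence = (3/497) × 20/3 = 20/497.
Target odds = 0.95/0.05 = 19.
Need 2.2ⁿ ≥ 19 ÷ (20/497) = 472.15.
2.2⁷ = 19487171/78125 falls short of 472.15 but 2.2⁸ = 214358881/390625 reaches it, so n = 8.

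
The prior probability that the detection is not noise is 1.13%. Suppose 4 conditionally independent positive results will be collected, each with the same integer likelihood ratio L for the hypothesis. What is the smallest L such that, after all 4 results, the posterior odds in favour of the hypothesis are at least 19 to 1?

7

Prior odds = 0.0113/0.9887 = 113/9887.
Target odds = 19.
Need L⁴ ≥ 19 ÷ (113/9887) = 187853/113.
6⁴ = 1296 < 187853/113 ≤ 2401 = 7⁴, so L = 7.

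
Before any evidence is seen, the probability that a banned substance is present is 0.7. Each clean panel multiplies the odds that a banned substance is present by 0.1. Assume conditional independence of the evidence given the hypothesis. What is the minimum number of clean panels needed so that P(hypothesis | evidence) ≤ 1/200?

3

Prior odds: 0.7 ÷ 0.3 = 7/3.
Likelihood ratio per clean panel = 0.1.
Target odds: 0.005 ÷ 0.995 = 1/199.
Require 0.1ⁿ ≤ 1/199 ÷ (7/3) = 3/1393.
0.1² = 0.01 is still above 3/1393 but 0.1³ = 0.001 is at or below it, so n = 3.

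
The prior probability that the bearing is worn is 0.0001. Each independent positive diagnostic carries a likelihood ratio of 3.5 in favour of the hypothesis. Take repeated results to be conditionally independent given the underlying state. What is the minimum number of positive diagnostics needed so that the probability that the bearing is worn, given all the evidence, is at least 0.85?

9

Prior odds: 0.0001 ÷ 0.9999 = 1/9999.
Likelihood ratio per positive diagnostic = 3.5.
Target odds: 0.85 ÷ 0.15 = 17/3.
Need (1/9999) × 3.5ⁿ ≥ 17/3, i.e. 3.5ⁿ ≥ 56661.
3.5⁸ = 5764801/256 falls short of 56661 but 3.5⁹ = 40353607/512 reaches it, so n = 9.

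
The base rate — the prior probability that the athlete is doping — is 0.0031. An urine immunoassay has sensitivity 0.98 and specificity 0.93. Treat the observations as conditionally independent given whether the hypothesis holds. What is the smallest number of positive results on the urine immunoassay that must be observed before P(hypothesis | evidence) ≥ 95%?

4

Prior odds = 0.0031/0.9969 = 31/9969.
False-positive rate = 1 − 0.93 = 0.07; likelihood ratio of a positive = 0.98/0.07 = 14.
Target odds: 0.95 ÷ 0.05 = 19.
Require 14ⁿ ≥ 19 ÷ (31/9969) = 189411/31.
14³ = 2744 falls short of 189411/31 but 14⁴ = 38416 reaches it, so n = 4.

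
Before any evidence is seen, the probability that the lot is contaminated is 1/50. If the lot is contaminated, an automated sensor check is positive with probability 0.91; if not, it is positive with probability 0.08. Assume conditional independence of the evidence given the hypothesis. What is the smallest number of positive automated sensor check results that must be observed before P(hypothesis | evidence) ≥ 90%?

3

Prior odds: 0.02 ÷ 0.98 = 1/49.
Likelihood ratio of a positive = 0.91/0.08 = 11.375.
Target posterior odds = 0.9/0.1 = 9.
Require 11.375ⁿ ≥ 9 ÷ (1/49) = 441.
11.375² = 129.390625 falls short of 441 but 11.375³ = 753571/512 reaches it, so n = 3.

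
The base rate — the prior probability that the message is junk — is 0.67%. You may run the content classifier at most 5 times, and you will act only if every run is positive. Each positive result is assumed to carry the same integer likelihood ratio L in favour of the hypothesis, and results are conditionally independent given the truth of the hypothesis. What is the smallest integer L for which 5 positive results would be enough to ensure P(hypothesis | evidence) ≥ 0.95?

5

Prior odds = 0.0067/0.9933 = 67/9933.
Target odds = 0.95/0.05 = 19.
Need L⁵ ≥ 19 ÷ (67/9933) = 188727/67.
4⁵ = 1024 < 188727/67 ≤ 3125 = 5⁵, so L = 5.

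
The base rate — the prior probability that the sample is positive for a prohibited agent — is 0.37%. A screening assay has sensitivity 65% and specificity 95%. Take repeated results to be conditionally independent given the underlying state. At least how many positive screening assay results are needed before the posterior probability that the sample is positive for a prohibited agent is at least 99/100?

4

Prior odds = 0.0037/0.9963 = 37/9963.
False-positive rate = 1 − 0.95 = 0.05; likelihood ratio of a positive = 0.65/0.05 = 13.
Target odds: 0.99 ÷ 0.01 = 99.
Require 13ⁿ ≥ 99 ÷ (37/9963) = 986337/37.
13³ = 2197 falls short of 986337/37 but 13⁴ = 28561 reaches it, so n = 4.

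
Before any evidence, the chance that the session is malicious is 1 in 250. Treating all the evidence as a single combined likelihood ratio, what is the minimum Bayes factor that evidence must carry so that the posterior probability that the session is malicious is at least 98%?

Prior odds = 0.004/0.996 = 1/249.
Target odds = 0.98/0.02 = 49.
Required Bayes factor = 49 ÷ (1/249) = 12201.

12201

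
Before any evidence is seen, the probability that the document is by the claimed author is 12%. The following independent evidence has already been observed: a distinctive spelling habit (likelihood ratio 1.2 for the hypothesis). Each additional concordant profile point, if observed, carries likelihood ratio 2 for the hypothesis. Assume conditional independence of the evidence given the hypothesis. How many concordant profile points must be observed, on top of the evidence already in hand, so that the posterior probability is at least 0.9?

Prior odds = 0.12/0.88 = 3/22.
Bayes factor of the evidence already in hand = 1.2.
Odds after that evidence = (3/22) × 1.2 = 9/55.
Target odds = 0.9/0.1 = 9.
Need 2ⁿ ≥ 9 ÷ (9/55) = 55.
2⁵ = 32 falls short of 55 but 2⁶ = 64 reaches it, so n = 6.

6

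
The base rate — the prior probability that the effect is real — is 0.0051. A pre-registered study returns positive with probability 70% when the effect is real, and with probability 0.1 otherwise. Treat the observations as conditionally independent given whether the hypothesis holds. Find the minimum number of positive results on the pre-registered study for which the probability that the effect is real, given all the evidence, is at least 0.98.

Prior odds = 0.0051/0.9949 = 51/9949.
Likelihood ratio of a positive result = 0.7/0.1 = 7.
Target posterior odds = 0.98/0.02 = 49.
Require 7ⁿ ≥ 49 ÷ (51/9949) = 487501/51.
7⁴ = 2401 falls short of 487501/51 but 7⁵ = 16807 reaches it, so n = 5.

5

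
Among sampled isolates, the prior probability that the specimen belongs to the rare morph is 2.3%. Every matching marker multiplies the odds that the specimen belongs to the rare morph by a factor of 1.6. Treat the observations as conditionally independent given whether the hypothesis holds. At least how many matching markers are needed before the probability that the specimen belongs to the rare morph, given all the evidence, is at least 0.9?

Prior odds: 0.023 ÷ 0.977 = 23/977.
Likelihood ratio per matching marker = 1.6.
Target odds: 0.9 ÷ 0.1 = 9.
Require 1.6ⁿ ≥ 9 ÷ (23/977) = 8793/23.
1.6¹² ≈281.475 falls short of 8793/23 but 1.6¹³ ≈450.36 reaches it, so n = 13.

13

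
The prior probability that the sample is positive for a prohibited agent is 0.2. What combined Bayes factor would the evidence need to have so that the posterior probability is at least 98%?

196

Prior odds = 0.2/0.8 = 0.25.
Target odds = 0.98/0.02 = 49.
Required Bayes factor = 49 ÷ 0.25 = 196.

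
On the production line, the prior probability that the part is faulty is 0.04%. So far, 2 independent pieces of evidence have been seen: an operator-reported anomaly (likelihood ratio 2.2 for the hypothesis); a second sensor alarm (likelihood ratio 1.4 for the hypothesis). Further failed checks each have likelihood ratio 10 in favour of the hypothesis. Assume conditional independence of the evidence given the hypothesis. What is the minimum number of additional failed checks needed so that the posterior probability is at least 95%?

Prior odds = 0.0004/0.9996 = 1/2499.
Combined Bayes factor of the evidence already in hand = 2.2 × 1.4 = 3.08.
Odds after that evidence = (1/2499) × 3.08 = 11/8925.
Target odds = 0.95/0.05 = 19.
Need 10ⁿ ≥ 19 ÷ (11/8925) = 169575/11.
10⁴ = 10000 falls short of 169575/11 but 10⁵ = 100000 reaches it, so n = 5.

5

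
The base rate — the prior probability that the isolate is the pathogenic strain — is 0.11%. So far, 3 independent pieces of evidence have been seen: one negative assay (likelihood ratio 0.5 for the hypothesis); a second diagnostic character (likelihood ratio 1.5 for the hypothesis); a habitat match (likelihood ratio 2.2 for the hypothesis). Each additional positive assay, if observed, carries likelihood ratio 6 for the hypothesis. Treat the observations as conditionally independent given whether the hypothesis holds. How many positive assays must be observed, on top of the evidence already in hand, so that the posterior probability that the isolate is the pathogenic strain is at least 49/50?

6

Prior odds = 0.0011/0.9989 = 11/9989.
Combined Bayes factor of the evidence already in hand = 0.5 × 1.5 × 2.2 = 1.65.
Odds after that evidence = (11/9989) × 1.65 = 363/199780.
Target odds = 0.98/0.02 = 49.
Need 6ⁿ ≥ 49 ÷ (363/199780) = 9789220/363.
6⁵ = 7776 falls short of 9789220/363 but 6⁶ = 46656 reaches it, so n = 6.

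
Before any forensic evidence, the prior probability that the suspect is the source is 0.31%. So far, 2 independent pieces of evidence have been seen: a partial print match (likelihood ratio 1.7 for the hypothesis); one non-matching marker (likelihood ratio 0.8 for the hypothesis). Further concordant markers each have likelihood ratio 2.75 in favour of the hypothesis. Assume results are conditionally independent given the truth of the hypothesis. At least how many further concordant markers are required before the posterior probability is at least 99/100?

Prior odds = 0.0031/0.9969 = 31/9969.
Combined Bayes factor of the evidence already in hand = 1.7 × 0.8 = 1.36.
Odds after that evidence = (31/9969) × 1.36 = 1054/249225.
Target odds = 0.99/0.01 = 99.
Need 2.75ⁿ ≥ 99 ÷ (1054/249225) = 24673275/1054.
2.75⁹ ≈8994.86 falls short of 24673275/1054 but 2.75¹⁰ ≈24735.9 reaches it, so n = 10.

10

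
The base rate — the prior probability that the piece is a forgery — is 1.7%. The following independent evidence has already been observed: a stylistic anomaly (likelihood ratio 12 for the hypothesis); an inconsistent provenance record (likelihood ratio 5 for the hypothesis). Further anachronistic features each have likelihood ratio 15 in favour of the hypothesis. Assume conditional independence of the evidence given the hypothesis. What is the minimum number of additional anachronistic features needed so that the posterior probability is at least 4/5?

Prior odds = 0.017/0.983 = 17/983.
Combined Bayes factor of the evidence already in hand = 12 × 5 = 60.
Odds after that evidence = (17/983) × 60 = 1020/983.
Target odds = 0.8/0.2 = 4.
Need 15ⁿ ≥ 4 ÷ (1020/983) = 983/255.
15¹ = 15, which meets the required 983/255; so n = 1.

1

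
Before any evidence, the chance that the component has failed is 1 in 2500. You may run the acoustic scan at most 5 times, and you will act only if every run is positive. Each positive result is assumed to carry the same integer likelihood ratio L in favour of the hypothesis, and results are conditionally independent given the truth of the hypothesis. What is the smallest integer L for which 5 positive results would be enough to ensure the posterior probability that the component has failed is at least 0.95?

Prior odds = 0.0004/0.9996 = 1/2499.
Target odds = 0.95/0.05 = 19.
Need L⁵ ≥ 19 ÷ (1/2499) = 47481.
8⁵ = 32768 < 47481 ≤ 59049 = 9⁵, so L = 9.

9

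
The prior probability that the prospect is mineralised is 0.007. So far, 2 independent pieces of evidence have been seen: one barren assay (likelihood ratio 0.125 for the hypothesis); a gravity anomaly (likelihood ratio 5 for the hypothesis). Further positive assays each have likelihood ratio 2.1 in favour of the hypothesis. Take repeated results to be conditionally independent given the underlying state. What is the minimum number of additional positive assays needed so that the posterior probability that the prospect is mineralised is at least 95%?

12

Prior odds = 0.007/0.993 = 7/993.
Combined Bayes factor of the evidence already in hand = 0.125 × 5 = 0.625.
Odds after that evidence = (7/993) × 0.625 = 35/7944.
Target odds = 0.95/0.05 = 19.
Need 2.1ⁿ ≥ 19 ÷ (35/7944) = 150936/35.
2.1¹¹ ≈3502.78 falls short of 150936/35 but 2.1¹² ≈7355.83 reaches it, so n = 12.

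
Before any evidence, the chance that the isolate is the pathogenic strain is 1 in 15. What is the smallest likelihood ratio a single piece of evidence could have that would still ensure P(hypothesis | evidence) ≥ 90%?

126

Prior odds = (1/15)/(14/15) = 1/14.
Target odds = 0.9/0.1 = 9.
Required Bayes factor = 9 ÷ (1/14) = 126.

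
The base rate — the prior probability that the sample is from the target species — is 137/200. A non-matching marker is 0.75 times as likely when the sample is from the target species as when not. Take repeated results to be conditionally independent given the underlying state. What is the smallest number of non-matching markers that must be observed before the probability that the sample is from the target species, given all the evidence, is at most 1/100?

Prior odds: 0.685 ÷ 0.315 = 137/63.
Likelihood ratio per non-matching marker = 0.75.
Target odds: 0.01 ÷ 0.99 = 1/99.
Require 0.75ⁿ ≤ 1/99 ÷ (137/63) = 7/1507.
0.75¹⁸ ≈0.00563771 is still above 7/1507 but 0.75¹⁹ ≈0.00422828 is at or below it, so n = 19.

19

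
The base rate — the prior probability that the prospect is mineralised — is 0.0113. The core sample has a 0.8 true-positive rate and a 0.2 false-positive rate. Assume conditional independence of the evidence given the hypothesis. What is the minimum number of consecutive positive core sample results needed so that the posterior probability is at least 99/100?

7

Prior odds: 0.0113 ÷ 0.9887 = 113/9887.
Likelihood ratio of a positive result = 0.8/0.2 = 4.
Target posterior odds = 0.99/0.01 = 99.
Need (113/9887) × 4ⁿ ≥ 99, i.e. 4ⁿ ≥ 978813/113.
4⁶ = 4096 falls short of 978813/113 but 4⁷ = 16384 reaches it, so n = 7.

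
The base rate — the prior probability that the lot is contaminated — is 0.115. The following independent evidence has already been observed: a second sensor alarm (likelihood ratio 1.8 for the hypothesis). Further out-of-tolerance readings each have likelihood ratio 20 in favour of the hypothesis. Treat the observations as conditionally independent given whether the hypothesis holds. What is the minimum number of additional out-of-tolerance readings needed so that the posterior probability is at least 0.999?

3

Prior odds = 0.115/0.885 = 23/177.
Bayes factor of the evidence already in hand = 1.8.
Odds after that evidence = (23/177) × 1.8 = 69/295.
Target odds = 0.999/0.001 = 999.
Need 20ⁿ ≥ 999 ÷ (69/295) = 98235/23.
20² = 400 falls short of 98235/23 but 20³ = 8000 reaches it, so n = 3.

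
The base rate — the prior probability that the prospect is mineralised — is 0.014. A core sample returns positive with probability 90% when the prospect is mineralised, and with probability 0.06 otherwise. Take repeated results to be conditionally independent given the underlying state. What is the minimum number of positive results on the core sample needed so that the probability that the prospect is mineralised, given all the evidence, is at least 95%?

3

Prior odds: 0.014 ÷ 0.986 = 7/493.
Likelihood ratio of a positive result = 0.9/0.06 = 15.
Target odds: 0.95 ÷ 0.05 = 19.
Need (7/493) × 15ⁿ ≥ 19, i.e. 15ⁿ ≥ 9367/7.
15² = 225 falls short of 9367/7 but 15³ = 3375 reaches it, so n = 3.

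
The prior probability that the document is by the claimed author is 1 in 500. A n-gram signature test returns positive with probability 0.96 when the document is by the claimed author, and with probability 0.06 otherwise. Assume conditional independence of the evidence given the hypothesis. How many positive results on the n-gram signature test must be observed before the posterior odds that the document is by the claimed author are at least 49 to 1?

4

Prior odds = 0.002/0.998 = 1/499.
Likelihood ratio of a positive result = 0.96/0.06 = 16.
Target odds = 49.
Need (1/499) × 16ⁿ ≥ 49, i.e. 16ⁿ ≥ 24451.
16³ = 4096 falls short of 24451 but 16⁴ = 65536 reaches it, so n = 4.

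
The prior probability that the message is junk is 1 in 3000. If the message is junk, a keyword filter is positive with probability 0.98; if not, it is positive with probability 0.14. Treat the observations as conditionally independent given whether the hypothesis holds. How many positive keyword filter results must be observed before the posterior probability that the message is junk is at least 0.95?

6

Prior odds = (1/3000)/(2999/3000) = 1/2999.
Likelihood ratio of a positive = 0.98/0.14 = 7.
Target posterior odds = 0.95/0.05 = 19.
Require 7ⁿ ≥ 19 ÷ (1/2999) = 56981.
7⁵ = 16807 falls short of 56981 but 7⁶ = 117649 reaches it, so n = 6.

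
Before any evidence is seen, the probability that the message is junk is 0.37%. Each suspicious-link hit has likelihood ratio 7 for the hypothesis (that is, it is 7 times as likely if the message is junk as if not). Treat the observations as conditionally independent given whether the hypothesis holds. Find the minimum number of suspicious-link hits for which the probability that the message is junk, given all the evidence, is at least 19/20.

Prior odds: 0.0037 ÷ 0.9963 = 37/9963.
Likelihood ratio per suspicious-link hit = 7.
Target odds: 0.95 ÷ 0.05 = 19.
Need (37/9963) × 7ⁿ ≥ 19, i.e. 7ⁿ ≥ 189297/37.
7⁴ = 2401 falls short of 189297/37 but 7⁵ = 16807 reaches it, so n = 5.

5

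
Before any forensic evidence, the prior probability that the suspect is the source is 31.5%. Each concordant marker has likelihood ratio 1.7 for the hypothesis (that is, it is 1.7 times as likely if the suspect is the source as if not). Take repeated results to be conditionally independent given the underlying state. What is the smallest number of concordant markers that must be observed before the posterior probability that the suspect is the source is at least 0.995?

Prior odds: 0.315 ÷ 0.685 = 63/137.
Likelihood ratio per concordant marker = 1.7.
Target odds: 0.995 ÷ 0.005 = 199.
Need (63/137) × 1.7ⁿ ≥ 199, i.e. 1.7ⁿ ≥ 27263/63.
1.7¹¹ ≈342.719 falls short of 27263/63 but 1.7¹² ≈582.622 reaches it, so n = 12.

12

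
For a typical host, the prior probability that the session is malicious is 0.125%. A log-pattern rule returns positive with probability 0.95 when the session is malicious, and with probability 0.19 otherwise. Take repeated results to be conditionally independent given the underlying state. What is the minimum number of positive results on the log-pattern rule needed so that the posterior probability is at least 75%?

5

Prior odds: 0.00125 ÷ 0.99875 = 1/799.
Likelihood ratio of a positive result = 0.95/0.19 = 5.
Target odds: 0.75 ÷ 0.25 = 3.
Need (1/799) × 5ⁿ ≥ 3, i.e. 5ⁿ ≥ 2397.
5⁴ = 625 falls short of 2397 but 5⁵ = 3125 reaches it, so n = 5.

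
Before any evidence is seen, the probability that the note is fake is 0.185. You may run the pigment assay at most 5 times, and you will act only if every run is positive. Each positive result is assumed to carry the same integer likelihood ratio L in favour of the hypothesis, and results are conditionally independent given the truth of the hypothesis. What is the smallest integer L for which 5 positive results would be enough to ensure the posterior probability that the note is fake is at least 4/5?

2

Prior odds = 0.185/0.815 = 37/163.
Target odds = 0.8/0.2 = 4.
Need L⁵ ≥ 4 ÷ (37/163) = 652/37.
1⁵ = 1 < 652/37 ≤ 32 = 2⁵, so L = 2.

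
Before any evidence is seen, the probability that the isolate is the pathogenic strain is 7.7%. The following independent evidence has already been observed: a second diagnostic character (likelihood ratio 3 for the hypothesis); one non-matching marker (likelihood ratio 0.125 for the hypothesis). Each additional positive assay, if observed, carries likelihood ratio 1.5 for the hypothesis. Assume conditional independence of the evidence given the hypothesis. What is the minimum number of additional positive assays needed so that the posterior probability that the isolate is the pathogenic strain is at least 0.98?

19

Prior odds = 0.077/0.923 = 77/923.
Combined Bayes factor of the evidence already in hand = 3 × 0.125 = 0.375.
Odds after that evidence = (77/923) × 0.375 = 231/7384.
Target odds = 0.98/0.02 = 49.
Need 1.5ⁿ ≥ 49 ÷ (231/7384) = 51688/33.
1.5¹⁸ = 387420489/262144 falls short of 51688/33 but 1.5¹⁹ ≈2216.84 reaches it, so n = 19.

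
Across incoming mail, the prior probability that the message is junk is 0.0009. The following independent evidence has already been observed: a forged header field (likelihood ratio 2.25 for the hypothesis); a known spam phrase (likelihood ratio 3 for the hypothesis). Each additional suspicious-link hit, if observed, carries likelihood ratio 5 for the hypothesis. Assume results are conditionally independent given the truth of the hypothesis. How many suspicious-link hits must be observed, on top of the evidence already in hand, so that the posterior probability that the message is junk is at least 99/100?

Prior odds = 0.0009/0.9991 = 9/9991.
Combined Bayes factor of the evidence already in hand = 2.25 × 3 = 6.75.
Odds after that evidence = (9/9991) × 6.75 = 243/39964.
Target odds = 0.99/0.01 = 99.
Need 5ⁿ ≥ 99 ÷ (243/39964) = 439604/27.
5⁶ = 15625 falls short of 439604/27 but 5⁷ = 78125 reaches it, so n = 7.

7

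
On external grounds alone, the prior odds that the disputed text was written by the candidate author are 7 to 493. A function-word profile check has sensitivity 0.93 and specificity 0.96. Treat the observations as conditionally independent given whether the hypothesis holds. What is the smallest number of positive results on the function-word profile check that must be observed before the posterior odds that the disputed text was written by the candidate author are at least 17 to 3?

Prior odds = 7/493.
False-positive rate = 1 − 0.96 = 0.04; likelihood ratio of a positive = 0.93/0.04 = 23.25.
Target odds = 17/3.
Need (7/493) × 23.25ⁿ ≥ 17/3, i.e. 23.25ⁿ ≥ 8381/21.
23.25¹ = 23.25 falls short of 8381/21 but 23.25² = 540.5625 reaches it, so n = 2.

2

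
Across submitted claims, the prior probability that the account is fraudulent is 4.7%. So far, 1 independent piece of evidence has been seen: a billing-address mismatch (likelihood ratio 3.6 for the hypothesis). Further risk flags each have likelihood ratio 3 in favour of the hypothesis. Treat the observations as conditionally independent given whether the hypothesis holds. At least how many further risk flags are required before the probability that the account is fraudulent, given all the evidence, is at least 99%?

6

Prior odds = 0.047/0.953 = 47/953.
Bayes factor of the evidence already in hand = 3.6.
Odds after that evidence = (47/953) × 3.6 = 846/4765.
Target odds = 0.99/0.01 = 99.
Need 3ⁿ ≥ 99 ÷ (846/4765) = 52415/94.
3⁵ = 243 falls short of 52415/94 but 3⁶ = 729 reaches it, so n = 6.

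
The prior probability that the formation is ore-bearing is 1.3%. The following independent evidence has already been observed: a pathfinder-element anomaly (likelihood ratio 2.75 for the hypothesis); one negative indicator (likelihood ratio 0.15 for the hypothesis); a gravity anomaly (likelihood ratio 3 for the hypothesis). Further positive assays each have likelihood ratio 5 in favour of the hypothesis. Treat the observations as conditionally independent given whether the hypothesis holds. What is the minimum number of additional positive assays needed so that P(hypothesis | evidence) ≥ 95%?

5

Prior odds = 0.013/0.987 = 13/987.
Combined Bayes factor of the evidence already in hand = 2.75 × 0.15 × 3 = 1.2375.
Odds after that evidence = (13/987) × 1.2375 = 429/26320.
Target odds = 0.95/0.05 = 19.
Need 5ⁿ ≥ 19 ÷ (429/26320) = 500080/429.
5⁴ = 625 falls short of 500080/429 but 5⁵ = 3125 reaches it, so n = 5.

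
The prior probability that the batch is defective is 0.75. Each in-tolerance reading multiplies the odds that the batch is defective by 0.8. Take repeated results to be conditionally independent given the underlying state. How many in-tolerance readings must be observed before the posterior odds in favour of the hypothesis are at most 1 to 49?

23

Prior odds = 0.75/0.25 = 3.
Likelihood ratio per in-tolerance reading = 0.8.
Target odds = 1/49.
Need 3 × 0.8ⁿ ≤ 1/49, i.e. 0.8ⁿ ≤ 1/147.
0.8²² ≈0.0073787 is still above 1/147 but 0.8²³ ≈0.00590296 is at or below it, so n = 23.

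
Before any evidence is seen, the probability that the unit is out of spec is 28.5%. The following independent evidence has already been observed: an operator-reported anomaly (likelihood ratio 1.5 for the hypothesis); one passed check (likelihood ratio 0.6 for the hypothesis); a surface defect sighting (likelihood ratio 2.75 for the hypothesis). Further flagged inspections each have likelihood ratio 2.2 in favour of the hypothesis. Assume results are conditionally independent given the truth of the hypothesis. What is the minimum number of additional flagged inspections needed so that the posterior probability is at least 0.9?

Prior odds = 0.285/0.715 = 57/143.
Combined Bayes factor of the evidence already in hand = 1.5 × 0.6 × 2.75 = 2.475.
Odds after that evidence = (57/143) × 2.475 = 513/520.
Target odds = 0.9/0.1 = 9.
Need 2.2ⁿ ≥ 9 ÷ (513/520) = 520/57.
2.2² = 4.84 falls short of 520/57 but 2.2³ = 10.648 reaches it, so n = 3.

3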